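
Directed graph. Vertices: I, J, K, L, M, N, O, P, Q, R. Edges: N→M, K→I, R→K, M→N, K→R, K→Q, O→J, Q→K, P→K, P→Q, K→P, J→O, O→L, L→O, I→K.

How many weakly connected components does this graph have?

3

From I: component {I, K, P, Q, R}.
From J: component {J, L, O}.
From M: component {M, N}.
That's 3 components.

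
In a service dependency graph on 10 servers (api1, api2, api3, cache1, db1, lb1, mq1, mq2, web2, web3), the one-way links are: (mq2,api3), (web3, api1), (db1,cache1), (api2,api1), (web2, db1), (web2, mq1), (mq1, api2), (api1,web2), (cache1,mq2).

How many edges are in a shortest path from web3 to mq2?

Distance 0: web3.
Distance 1: api1.
Distance 2: web2.
Distance 3: db1, mq1.
Distance 4: api2, cache1.
Distance 5: mq2 — contains mq2.

5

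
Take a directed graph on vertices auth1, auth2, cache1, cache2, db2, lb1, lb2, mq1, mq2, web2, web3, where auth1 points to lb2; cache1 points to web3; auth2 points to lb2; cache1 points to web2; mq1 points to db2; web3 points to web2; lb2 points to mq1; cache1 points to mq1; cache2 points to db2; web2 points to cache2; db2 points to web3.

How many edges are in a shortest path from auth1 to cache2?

Distance 0: auth1.
Distance 1: lb2.
Distance 2: mq1.
Distance 3: db2.
Distance 4: web3.
Distance 5: web2.
Distance 6: cache2 — contains cache2.

6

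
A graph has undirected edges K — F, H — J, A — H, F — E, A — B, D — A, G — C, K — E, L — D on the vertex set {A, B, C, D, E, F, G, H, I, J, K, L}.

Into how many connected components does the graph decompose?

4

From A: component {A, B, D, H, J, L}.
From C: component {C, G}.
From E: component {E, F, K}.
From I: component {I}.
That's 4 components.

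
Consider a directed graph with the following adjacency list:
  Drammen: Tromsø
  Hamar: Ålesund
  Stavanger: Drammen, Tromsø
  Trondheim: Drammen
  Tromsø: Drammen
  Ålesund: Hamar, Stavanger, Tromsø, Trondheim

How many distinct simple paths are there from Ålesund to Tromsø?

4

Ålesund→Stavanger→Drammen→Tromsø
Ålesund→Stavanger→Tromsø
Ålesund→Tromsø
Ålesund→Trondheim→Drammen→Tromsø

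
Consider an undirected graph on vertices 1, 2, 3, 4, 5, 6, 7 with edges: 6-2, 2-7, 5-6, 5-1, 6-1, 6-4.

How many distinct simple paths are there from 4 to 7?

1

4–6–2–7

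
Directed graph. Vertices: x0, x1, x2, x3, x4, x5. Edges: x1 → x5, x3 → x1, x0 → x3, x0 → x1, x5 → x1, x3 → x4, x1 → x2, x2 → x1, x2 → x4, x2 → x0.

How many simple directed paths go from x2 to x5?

3

x2→x0→x1→x5
x2→x0→x3→x1→x5
x2→x1→x5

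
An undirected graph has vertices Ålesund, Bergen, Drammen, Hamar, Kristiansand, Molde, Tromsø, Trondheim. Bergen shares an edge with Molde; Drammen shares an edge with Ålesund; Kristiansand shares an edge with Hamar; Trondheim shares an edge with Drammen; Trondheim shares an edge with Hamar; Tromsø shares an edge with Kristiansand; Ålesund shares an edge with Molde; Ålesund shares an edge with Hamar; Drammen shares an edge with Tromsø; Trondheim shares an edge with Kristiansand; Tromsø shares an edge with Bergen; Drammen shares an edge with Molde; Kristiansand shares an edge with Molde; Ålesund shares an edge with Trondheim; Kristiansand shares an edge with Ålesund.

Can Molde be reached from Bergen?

Yes

Explore from Bergen.
Distance 1: reach Molde, Tromsø.
Found Molde.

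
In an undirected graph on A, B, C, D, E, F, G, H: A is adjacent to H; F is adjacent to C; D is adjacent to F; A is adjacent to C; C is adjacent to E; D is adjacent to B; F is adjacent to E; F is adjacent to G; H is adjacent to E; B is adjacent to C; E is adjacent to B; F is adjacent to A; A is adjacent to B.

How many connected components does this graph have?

1

From A: component {A, B, C, D, E, F, G, H}.
That's 1 component.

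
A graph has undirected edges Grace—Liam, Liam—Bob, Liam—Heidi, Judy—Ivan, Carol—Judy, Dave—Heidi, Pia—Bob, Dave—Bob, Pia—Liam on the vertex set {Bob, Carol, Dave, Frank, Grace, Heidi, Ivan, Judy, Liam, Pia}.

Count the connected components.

3

From Bob: component {Bob, Dave, Grace, Heidi, Liam, Pia}.
From Carol: component {Carol, Ivan, Judy}.
From Frank: component {Frank}.
That's 3 components.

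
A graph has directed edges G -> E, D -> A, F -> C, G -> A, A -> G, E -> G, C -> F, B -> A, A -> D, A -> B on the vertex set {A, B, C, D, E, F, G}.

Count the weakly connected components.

From A: component {A, B, D, E, G}.
From C: component {C, F}.
That's 2 components.

2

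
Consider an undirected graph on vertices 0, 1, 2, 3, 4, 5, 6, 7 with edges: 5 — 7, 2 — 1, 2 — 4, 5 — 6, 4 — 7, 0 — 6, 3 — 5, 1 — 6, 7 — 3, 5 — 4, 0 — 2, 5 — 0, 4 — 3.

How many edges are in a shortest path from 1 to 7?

Distance 0: 1.
Distance 1: 2, 6.
Distance 2: 0, 4, 5.
Distance 3: 3, 7 — contains 7.

3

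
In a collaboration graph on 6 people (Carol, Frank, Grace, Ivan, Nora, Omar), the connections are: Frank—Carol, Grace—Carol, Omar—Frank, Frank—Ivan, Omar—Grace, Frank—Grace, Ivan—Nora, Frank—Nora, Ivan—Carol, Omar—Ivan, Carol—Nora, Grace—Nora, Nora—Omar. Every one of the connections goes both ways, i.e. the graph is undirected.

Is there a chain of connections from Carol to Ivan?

Explore from Carol.
Distance 1: reach Frank, Grace, Ivan, Nora.
Found Ivan.

Yes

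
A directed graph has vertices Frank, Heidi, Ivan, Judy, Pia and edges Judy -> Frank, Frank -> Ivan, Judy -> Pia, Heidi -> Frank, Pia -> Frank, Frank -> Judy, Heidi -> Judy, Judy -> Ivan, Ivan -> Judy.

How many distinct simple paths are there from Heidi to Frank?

3

Heidi→Frank
Heidi→Judy→Frank
Heidi→Judy→Pia→Frank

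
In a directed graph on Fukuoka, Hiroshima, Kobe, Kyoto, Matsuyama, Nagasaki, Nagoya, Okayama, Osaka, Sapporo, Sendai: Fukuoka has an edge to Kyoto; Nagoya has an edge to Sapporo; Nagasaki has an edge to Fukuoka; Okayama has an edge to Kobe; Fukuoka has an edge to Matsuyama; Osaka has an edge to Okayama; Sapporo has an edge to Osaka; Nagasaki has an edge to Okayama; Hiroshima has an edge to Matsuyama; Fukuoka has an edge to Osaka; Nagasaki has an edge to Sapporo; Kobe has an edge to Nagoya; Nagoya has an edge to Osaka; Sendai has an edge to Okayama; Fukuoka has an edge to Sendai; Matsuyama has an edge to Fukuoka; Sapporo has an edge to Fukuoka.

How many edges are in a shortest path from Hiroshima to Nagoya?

Distance 0: Hiroshima.
Distance 1: Matsuyama.
Distance 2: Fukuoka.
Distance 3: Kyoto, Osaka, Sendai.
Distance 4: Okayama.
Distance 5: Kobe.
Distance 6: Nagoya — contains Nagoya.

6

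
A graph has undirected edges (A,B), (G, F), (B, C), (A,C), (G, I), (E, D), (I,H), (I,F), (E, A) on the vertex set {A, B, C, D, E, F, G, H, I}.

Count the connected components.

From A: component {A, B, C, D, E}.
From F: component {F, G, H, I}.
That's 2 components.

2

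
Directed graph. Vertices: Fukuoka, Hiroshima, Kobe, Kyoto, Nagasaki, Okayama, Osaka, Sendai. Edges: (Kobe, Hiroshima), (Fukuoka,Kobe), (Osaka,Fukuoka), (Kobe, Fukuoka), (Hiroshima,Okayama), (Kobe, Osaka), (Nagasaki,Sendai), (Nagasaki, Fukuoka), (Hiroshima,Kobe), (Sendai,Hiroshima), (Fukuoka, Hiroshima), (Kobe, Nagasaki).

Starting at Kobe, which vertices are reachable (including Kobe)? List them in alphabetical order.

Start at Kobe.
Its neighbours: Fukuoka, Hiroshima, Nagasaki, Osaka.
Then their neighbours: Okayama, Sendai.
Nothing further is reachable.

Fukuoka, Hiroshima, Kobe, Nagasaki, Okayama, Osaka, Sendai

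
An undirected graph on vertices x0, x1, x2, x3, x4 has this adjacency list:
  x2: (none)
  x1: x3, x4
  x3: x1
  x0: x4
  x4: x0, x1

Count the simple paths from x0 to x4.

x0–x4

1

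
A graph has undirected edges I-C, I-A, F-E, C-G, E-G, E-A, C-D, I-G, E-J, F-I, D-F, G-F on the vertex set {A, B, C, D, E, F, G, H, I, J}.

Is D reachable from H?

No

H has no edges, so nothing is reachable from it.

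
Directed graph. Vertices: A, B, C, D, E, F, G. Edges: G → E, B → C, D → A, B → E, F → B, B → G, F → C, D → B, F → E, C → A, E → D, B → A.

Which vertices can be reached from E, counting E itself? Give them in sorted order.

A, B, C, D, E, G

Start at E.
Its neighbours: D.
Then their neighbours: A, B.
Then next layer: C, G.
Nothing further is reachable.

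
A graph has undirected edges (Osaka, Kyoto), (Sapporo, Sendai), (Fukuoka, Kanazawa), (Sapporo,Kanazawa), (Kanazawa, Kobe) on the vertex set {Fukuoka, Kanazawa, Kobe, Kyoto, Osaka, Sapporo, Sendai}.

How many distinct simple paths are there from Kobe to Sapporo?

1

Kobe–Kanazawa–Sapporo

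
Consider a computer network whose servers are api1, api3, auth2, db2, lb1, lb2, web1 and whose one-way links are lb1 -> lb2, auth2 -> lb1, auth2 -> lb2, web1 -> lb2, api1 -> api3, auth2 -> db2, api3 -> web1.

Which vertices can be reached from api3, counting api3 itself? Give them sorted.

Start at api3.
Its neighbours: web1.
Then their neighbours: lb2.
Nothing further is reachable.

api3, lb2, web1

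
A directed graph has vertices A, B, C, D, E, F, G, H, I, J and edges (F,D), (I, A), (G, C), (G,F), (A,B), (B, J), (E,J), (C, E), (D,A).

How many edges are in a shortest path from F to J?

Distance 0: F.
Distance 1: D.
Distance 2: A.
Distance 3: B.
Distance 4: J — contains J.

4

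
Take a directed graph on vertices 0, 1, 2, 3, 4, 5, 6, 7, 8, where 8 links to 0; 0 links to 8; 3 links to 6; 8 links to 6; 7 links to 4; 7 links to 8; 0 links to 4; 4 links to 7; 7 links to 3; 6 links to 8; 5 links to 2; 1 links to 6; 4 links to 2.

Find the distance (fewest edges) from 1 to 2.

Distance 0: 1.
Distance 1: 6.
Distance 2: 8.
Distance 3: 0.
Distance 4: 4.
Distance 5: 2, 7 — contains 2.

5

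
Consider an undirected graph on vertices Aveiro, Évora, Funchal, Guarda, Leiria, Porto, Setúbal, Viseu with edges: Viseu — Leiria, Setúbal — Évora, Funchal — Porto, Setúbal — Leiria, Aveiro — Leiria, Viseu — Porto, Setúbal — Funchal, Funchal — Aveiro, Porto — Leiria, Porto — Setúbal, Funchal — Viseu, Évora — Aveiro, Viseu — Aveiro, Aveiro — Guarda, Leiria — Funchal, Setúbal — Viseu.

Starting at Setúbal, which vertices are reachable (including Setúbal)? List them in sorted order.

Aveiro, Évora, Funchal, Guarda, Leiria, Porto, Setúbal, Viseu

Start at Setúbal.
Its neighbours: Évora, Funchal, Leiria, Porto, Viseu.
Then their neighbours: Aveiro.
Then next layer: Guarda.
Every vertex is now reached.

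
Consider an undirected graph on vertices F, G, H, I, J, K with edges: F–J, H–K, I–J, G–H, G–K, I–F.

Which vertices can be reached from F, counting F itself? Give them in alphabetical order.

F, I, J

Start at F.
Its neighbours: I, J.
Nothing further is reachable.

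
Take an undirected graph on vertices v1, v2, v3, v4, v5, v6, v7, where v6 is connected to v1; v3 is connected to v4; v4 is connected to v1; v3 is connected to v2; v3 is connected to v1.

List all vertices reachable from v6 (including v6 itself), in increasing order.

v1, v2, v3, v4, v6

Start at v6.
Its neighbours: v1.
Then their neighbours: v3, v4.
Then next layer: v2.
Nothing further is reachable.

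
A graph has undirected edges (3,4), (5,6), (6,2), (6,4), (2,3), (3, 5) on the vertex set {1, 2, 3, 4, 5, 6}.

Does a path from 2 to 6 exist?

Explore from 2.
Distance 1: reach 3, 6.
Found 6.

Yes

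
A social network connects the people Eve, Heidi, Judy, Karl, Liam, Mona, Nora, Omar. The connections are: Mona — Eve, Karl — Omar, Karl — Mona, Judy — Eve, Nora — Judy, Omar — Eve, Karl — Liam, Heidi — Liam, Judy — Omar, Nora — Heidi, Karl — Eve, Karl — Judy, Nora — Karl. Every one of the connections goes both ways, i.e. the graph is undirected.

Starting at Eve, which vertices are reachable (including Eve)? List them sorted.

Eve, Heidi, Judy, Karl, Liam, Mona, Nora, Omar

Start at Eve.
Its neighbours: Judy, Karl, Mona, Omar.
Then their neighbours: Liam, Nora.
Then next layer: Heidi.
Every vertex is now reached.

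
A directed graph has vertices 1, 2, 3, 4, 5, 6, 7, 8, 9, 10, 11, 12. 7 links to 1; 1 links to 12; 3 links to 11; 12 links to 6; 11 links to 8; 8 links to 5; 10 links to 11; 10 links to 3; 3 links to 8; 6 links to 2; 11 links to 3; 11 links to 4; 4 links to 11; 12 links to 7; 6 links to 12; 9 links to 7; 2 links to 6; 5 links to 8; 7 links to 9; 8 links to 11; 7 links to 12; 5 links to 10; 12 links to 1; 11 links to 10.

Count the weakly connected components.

From 1: component {1, 2, 6, 7, 9, 12}.
From 3: component {3, 4, 5, 8, 10, 11}.
That's 2 components.

2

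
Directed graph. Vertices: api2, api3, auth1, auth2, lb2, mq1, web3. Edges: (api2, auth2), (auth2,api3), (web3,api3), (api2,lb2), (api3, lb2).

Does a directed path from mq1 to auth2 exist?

mq1 has no outgoing edges, so nothing is reachable from it.

No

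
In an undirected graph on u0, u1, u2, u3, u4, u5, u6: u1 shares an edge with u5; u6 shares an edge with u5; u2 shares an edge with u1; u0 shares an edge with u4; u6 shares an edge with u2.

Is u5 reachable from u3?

u3 has no edges, so nothing is reachable from it.

No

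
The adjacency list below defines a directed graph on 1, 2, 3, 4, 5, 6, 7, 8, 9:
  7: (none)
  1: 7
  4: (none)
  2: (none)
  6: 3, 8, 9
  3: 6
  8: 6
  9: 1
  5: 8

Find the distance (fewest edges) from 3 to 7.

4

Distance 0: 3.
Distance 1: 6.
Distance 2: 8, 9.
Distance 3: 1.
Distance 4: 7 — contains 7.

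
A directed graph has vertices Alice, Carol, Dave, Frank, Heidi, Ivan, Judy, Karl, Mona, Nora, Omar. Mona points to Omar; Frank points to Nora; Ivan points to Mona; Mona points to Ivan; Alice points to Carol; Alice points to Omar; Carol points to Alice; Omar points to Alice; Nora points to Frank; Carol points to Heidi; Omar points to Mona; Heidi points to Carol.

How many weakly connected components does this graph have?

From Alice: component {Alice, Carol, Heidi, Ivan, Mona, Omar}.
From Dave: component {Dave}.
From Frank: component {Frank, Nora}.
From Judy: component {Judy}.
From Karl: component {Karl}.
That's 5 components.

5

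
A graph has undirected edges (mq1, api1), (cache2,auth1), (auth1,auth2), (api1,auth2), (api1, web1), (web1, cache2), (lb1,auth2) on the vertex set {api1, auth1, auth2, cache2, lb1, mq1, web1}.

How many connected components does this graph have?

1

From api1: component {api1, auth1, auth2, cache2, lb1, mq1, web1}.
That's 1 component.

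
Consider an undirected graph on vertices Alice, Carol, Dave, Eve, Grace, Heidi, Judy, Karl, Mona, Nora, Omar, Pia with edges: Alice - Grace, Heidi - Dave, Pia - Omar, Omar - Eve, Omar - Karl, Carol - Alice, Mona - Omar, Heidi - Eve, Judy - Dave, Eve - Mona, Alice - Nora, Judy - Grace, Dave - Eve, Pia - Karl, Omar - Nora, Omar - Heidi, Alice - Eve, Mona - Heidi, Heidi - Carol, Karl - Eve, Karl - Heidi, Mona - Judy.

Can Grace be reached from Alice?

Explore from Alice.
Distance 1: reach Carol, Eve, Grace, Nora.
Found Grace.

Yes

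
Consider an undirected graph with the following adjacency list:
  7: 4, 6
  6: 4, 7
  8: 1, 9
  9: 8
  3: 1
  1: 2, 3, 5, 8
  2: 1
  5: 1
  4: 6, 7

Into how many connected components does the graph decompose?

2

From 1: component {1, 2, 3, 5, 8, 9}.
From 4: component {4, 6, 7}.
That's 2 components.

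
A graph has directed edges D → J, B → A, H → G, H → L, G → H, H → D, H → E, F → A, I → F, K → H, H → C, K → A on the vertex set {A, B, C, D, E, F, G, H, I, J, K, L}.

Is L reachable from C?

No

C has no outgoing edges, so nothing is reachable from it.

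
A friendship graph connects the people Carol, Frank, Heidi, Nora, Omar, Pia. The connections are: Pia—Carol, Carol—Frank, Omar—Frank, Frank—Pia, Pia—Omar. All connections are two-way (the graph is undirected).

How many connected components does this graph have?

3

From Carol: component {Carol, Frank, Omar, Pia}.
From Heidi: component {Heidi}.
From Nora: component {Nora}.
That's 3 components.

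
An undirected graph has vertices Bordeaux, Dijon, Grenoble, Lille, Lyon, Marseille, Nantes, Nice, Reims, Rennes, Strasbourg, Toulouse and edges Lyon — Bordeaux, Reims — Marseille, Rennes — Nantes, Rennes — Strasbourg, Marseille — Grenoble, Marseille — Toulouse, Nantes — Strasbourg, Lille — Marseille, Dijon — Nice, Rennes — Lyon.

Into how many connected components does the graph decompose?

From Bordeaux: component {Bordeaux, Lyon, Nantes, Rennes, Strasbourg}.
From Dijon: component {Dijon, Nice}.
From Grenoble: component {Grenoble, Lille, Marseille, Reims, Toulouse}.
That's 3 components.

3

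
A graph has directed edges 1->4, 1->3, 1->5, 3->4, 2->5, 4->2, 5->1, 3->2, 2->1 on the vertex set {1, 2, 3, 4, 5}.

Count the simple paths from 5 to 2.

3

5→1→3→2
5→1→3→4→2
5→1→4→2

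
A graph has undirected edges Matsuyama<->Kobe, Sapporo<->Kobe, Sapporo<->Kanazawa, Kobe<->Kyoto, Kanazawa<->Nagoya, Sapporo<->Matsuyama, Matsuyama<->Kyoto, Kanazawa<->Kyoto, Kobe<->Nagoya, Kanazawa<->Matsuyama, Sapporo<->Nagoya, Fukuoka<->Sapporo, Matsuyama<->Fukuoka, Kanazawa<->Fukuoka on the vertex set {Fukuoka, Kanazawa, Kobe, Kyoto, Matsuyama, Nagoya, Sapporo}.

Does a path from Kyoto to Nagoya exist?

Yes

Explore from Kyoto.
Distance 1: reach Kanazawa, Kobe, Matsuyama.
Distance 2: reach Fukuoka, Nagoya, Sapporo.
Found Nagoya.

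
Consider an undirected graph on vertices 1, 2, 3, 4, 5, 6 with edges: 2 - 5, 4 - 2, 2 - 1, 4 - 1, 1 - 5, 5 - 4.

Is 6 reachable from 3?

No

3 has no edges, so nothing is reachable from it.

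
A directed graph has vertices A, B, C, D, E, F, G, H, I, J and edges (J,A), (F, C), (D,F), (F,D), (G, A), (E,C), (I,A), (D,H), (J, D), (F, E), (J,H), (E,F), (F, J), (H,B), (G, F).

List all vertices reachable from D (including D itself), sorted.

A, B, C, D, E, F, H, J

Start at D.
Its neighbours: F, H.
Then their neighbours: B, C, E, J.
Then next layer: A.
Nothing further is reachable.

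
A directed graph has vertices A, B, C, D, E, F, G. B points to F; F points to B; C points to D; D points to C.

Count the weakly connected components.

From A: component {A}.
From B: component {B, F}.
From C: component {C, D}.
From E: component {E}.
From G: component {G}.
That's 5 components.

5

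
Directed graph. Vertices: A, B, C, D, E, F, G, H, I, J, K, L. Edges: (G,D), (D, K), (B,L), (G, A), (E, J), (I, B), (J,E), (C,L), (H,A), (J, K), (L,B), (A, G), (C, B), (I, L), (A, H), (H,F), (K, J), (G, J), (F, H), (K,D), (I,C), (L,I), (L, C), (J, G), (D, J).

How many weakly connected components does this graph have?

From A: component {A, D, E, F, G, H, J, K}.
From B: component {B, C, I, L}.
That's 2 components.

2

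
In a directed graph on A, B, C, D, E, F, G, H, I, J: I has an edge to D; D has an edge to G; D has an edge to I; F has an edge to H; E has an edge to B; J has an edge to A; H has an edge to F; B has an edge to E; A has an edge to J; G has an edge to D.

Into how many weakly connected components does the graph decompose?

From A: component {A, J}.
From B: component {B, E}.
From C: component {C}.
From D: component {D, G, I}.
From F: component {F, H}.
That's 5 components.

5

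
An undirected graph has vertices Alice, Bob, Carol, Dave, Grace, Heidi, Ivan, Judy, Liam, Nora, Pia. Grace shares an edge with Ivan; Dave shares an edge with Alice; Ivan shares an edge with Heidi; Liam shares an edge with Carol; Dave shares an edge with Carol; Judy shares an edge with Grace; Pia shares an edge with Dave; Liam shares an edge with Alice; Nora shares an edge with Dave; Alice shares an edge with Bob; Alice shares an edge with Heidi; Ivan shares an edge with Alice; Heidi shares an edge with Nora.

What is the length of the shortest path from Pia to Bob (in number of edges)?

3

Distance 0: Pia.
Distance 1: Dave.
Distance 2: Alice, Carol, Nora.
Distance 3: Bob, Heidi, Ivan, Liam — contains Bob.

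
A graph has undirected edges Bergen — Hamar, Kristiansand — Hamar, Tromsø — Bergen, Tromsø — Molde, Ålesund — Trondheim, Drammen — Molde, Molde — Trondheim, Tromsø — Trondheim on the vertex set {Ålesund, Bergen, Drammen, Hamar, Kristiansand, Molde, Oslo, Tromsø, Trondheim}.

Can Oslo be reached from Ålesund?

No

Explore from Ålesund.
Distance 1: reach Trondheim.
Distance 2: reach Molde, Tromsø.
Distance 3: reach Bergen, Drammen.
Distance 4: reach Hamar.
Distance 5: reach Kristiansand.
The search is exhausted without reaching Oslo; it lies in a different component.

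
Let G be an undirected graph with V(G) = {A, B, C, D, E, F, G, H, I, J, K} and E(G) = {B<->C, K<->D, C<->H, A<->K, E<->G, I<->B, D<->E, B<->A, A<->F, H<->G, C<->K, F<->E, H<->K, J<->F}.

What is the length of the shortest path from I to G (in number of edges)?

Distance 0: I.
Distance 1: B.
Distance 2: A, C.
Distance 3: F, H, K.
Distance 4: D, E, G, J — contains G.

4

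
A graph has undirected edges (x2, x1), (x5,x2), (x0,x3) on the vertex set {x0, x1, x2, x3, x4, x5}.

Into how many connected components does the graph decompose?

From x0: component {x0, x3}.
From x1: component {x1, x2, x5}.
From x4: component {x4}.
That's 3 components.

3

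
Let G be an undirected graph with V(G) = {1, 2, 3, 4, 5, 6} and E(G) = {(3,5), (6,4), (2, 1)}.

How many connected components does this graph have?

3

From 1: component {1, 2}.
From 3: component {3, 5}.
From 4: component {4, 6}.
That's 3 components.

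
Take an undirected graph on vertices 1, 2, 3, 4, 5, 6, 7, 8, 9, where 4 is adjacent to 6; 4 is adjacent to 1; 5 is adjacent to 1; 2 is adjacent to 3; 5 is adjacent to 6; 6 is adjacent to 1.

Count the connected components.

5

From 1: component {1, 4, 5, 6}.
From 2: component {2, 3}.
From 7: component {7}.
From 8: component {8}.
From 9: component {9}.
That's 5 components.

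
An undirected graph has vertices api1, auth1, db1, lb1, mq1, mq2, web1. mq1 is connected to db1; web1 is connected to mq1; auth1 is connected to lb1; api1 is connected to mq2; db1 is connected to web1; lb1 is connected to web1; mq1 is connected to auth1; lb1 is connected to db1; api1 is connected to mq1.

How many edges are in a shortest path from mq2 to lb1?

4

Distance 0: mq2.
Distance 1: api1.
Distance 2: mq1.
Distance 3: auth1, db1, web1.
Distance 4: lb1 — contains lb1.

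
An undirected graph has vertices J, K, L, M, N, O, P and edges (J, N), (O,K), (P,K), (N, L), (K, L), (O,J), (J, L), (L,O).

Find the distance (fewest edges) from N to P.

Distance 0: N.
Distance 1: J, L.
Distance 2: K, O.
Distance 3: P — contains P.

3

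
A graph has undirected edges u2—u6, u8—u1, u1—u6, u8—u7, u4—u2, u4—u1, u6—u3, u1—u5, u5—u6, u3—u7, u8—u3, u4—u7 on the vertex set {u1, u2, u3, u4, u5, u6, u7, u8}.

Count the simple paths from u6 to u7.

12

u6–u1–u4–u7
u6–u1–u8–u3–u7
u6–u1–u8–u7
u6–u2–u4–u1–u8–u3–u7
u6–u2–u4–u1–u8–u7
u6–u2–u4–u7
u6–u3–u7
u6–u3–u8–u1–u4–u7
u6–u3–u8–u7
u6–u5–u1–u4–u7
u6–u5–u1–u8–u3–u7
u6–u5–u1–u8–u7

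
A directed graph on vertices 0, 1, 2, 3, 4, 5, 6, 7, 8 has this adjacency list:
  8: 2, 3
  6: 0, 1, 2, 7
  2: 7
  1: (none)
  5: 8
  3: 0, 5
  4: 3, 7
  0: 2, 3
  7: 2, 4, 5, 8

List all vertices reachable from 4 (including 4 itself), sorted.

Start at 4.
Its neighbours: 3, 7.
Then their neighbours: 0, 2, 5, 8.
Nothing further is reachable.

0, 2, 3, 4, 5, 7, 8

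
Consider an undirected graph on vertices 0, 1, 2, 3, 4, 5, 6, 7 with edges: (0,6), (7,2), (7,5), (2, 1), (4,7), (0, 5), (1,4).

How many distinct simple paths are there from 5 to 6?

1

5–0–6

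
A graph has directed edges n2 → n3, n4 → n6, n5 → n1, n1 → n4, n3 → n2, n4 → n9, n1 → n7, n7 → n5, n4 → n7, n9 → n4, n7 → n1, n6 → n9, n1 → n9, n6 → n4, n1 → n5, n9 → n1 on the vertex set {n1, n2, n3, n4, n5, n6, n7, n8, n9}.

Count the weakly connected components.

3

From n1: component {n1, n4, n5, n6, n7, n9}.
From n2: component {n2, n3}.
From n8: component {n8}.
That's 3 components.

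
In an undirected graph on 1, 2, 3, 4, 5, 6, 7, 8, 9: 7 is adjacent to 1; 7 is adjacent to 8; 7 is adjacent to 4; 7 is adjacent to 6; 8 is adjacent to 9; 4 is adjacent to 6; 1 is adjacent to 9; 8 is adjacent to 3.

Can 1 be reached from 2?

No

2 has no edges, so nothing is reachable from it.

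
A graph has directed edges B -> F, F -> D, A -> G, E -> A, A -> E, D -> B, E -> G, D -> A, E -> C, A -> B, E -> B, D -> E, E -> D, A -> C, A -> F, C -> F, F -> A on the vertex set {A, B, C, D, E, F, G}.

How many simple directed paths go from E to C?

6

E→A→C
E→B→F→A→C
E→B→F→D→A→C
E→C
E→D→A→C
E→D→B→F→A→C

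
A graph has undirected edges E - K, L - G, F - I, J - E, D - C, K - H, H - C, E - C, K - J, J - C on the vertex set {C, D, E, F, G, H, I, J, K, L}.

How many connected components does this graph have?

From C: component {C, D, E, H, J, K}.
From F: component {F, I}.
From G: component {G, L}.
That's 3 components.

3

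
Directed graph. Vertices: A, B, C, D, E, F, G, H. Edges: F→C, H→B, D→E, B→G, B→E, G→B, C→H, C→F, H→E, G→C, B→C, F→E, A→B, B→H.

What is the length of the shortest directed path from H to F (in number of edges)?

3

Distance 0: H.
Distance 1: B, E.
Distance 2: C, G.
Distance 3: F — contains F.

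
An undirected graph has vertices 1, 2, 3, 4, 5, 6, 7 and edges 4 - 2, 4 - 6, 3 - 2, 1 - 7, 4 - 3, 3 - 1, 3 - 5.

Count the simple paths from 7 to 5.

1

7–1–3–5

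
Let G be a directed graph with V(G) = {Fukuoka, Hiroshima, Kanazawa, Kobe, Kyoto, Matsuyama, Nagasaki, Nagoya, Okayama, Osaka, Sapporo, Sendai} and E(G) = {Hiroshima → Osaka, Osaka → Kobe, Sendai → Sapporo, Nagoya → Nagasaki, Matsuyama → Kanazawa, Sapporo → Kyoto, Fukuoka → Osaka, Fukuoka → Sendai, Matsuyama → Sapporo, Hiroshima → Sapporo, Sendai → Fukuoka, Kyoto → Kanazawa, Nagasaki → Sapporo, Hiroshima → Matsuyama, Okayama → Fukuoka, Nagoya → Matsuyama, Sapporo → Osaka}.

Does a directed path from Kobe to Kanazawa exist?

Kobe has no outgoing edges, so nothing is reachable from it.

No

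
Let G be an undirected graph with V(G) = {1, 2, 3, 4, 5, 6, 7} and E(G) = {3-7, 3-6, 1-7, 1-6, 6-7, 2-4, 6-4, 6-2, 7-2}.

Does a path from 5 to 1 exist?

No

5 has no edges, so nothing is reachable from it.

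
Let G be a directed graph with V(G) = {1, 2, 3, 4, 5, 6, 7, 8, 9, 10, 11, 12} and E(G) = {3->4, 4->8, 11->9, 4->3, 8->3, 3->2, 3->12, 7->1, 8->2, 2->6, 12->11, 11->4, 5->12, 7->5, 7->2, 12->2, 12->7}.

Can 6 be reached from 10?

No

10 has no outgoing edges, so nothing is reachable from it.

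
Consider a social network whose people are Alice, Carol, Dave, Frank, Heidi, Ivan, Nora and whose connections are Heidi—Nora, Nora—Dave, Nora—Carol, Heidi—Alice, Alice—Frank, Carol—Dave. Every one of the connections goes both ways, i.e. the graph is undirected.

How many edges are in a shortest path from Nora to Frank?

Distance 0: Nora.
Distance 1: Carol, Dave, Heidi.
Distance 2: Alice.
Distance 3: Frank — contains Frank.

3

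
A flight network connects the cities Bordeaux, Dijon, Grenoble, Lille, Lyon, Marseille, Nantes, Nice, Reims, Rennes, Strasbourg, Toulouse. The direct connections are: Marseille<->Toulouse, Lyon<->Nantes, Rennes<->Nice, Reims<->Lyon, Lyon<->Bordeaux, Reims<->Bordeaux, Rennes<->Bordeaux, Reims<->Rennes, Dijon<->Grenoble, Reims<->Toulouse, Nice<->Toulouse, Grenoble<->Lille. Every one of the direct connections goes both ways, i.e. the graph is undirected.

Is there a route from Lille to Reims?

No

Explore from Lille.
Distance 1: reach Grenoble.
Distance 2: reach Dijon.
The search is exhausted without reaching Reims; it lies in a different component.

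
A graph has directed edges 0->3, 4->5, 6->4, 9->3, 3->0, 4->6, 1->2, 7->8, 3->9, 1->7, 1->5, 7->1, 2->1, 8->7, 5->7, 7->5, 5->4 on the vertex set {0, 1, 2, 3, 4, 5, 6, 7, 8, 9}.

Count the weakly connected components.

From 0: component {0, 3, 9}.
From 1: component {1, 2, 4, 5, 6, 7, 8}.
That's 2 components.

2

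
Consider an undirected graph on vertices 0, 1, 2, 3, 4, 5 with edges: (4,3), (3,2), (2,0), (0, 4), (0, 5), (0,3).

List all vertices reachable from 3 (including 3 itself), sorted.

0, 2, 3, 4, 5

Start at 3.
Its neighbours: 0, 2, 4.
Then their neighbours: 5.
Nothing further is reachable.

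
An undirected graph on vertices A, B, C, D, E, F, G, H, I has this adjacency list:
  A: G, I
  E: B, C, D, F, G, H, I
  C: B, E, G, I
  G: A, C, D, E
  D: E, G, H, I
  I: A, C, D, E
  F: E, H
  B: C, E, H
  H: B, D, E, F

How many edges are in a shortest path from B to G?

Distance 0: B.
Distance 1: C, E, H.
Distance 2: D, F, G, I — contains G.

2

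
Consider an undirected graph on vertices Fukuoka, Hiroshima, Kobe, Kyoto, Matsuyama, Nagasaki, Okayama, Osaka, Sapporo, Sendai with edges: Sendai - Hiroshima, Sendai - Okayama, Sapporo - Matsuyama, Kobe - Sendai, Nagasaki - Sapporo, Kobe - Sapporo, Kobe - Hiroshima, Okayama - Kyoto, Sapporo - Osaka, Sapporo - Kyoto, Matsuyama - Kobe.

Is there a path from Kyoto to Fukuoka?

Explore from Kyoto.
Distance 1: reach Okayama, Sapporo.
Distance 2: reach Kobe, Matsuyama, Nagasaki, Osaka, Sendai.
Distance 3: reach Hiroshima.
The search is exhausted without reaching Fukuoka; it lies in a different component.

No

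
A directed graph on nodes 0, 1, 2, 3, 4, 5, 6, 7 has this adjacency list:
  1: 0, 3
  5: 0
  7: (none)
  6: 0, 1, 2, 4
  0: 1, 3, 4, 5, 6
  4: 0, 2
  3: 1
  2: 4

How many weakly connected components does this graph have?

2

From 0: component {0, 1, 2, 3, 4, 5, 6}.
From 7: component {7}.
That's 2 components.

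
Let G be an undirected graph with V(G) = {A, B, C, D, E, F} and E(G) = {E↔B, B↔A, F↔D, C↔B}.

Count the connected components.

From A: component {A, B, C, E}.
From D: component {D, F}.
That's 2 components.

2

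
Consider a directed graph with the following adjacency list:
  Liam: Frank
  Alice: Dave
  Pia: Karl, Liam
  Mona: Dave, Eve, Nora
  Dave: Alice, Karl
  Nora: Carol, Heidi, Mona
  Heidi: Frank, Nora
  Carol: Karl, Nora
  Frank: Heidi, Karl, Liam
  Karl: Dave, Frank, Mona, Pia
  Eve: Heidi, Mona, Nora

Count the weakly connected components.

1

From Alice: component {Alice, Carol, Dave, Eve, Frank, Heidi, Karl, Liam, Mona, Nora, Pia}.
That's 1 component.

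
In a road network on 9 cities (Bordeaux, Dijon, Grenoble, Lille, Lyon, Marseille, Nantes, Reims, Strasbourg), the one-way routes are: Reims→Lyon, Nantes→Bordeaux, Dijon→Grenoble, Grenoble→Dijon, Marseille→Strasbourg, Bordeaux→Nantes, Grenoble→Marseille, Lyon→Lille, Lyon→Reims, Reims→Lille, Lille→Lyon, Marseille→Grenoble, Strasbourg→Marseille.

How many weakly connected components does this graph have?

3

From Bordeaux: component {Bordeaux, Nantes}.
From Dijon: component {Dijon, Grenoble, Marseille, Strasbourg}.
From Lille: component {Lille, Lyon, Reims}.
That's 3 components.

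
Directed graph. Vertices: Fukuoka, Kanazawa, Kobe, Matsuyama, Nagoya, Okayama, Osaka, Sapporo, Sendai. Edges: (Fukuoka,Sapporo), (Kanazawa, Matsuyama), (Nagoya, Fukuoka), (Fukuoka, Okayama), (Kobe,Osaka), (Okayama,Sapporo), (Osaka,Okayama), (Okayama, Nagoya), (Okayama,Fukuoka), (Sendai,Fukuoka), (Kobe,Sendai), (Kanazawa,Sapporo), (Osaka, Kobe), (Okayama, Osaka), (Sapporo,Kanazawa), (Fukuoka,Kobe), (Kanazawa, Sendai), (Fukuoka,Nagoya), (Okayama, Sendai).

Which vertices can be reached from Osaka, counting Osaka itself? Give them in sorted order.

Fukuoka, Kanazawa, Kobe, Matsuyama, Nagoya, Okayama, Osaka, Sapporo, Sendai

Start at Osaka.
Its neighbours: Kobe, Okayama.
Then their neighbours: Fukuoka, Nagoya, Sapporo, Sendai.
Then next layer: Kanazawa.
Then next layer: Matsuyama.
Every vertex is now reached.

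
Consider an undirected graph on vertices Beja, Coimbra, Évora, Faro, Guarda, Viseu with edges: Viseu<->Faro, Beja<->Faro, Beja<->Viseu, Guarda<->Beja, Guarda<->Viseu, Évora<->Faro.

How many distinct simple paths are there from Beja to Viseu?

Beja–Faro–Viseu
Beja–Guarda–Viseu
Beja–Viseu

3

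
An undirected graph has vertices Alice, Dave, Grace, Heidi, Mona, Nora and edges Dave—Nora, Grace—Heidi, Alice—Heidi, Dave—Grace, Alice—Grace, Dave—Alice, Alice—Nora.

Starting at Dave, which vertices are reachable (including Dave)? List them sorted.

Alice, Dave, Grace, Heidi, Nora

Start at Dave.
Its neighbours: Alice, Grace, Nora.
Then their neighbours: Heidi.
Nothing further is reachable.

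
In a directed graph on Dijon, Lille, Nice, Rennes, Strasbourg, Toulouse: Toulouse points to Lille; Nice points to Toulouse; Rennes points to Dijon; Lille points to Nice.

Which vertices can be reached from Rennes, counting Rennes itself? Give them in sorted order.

Start at Rennes.
Its neighbours: Dijon.
Nothing further is reachable.

Dijon, Rennes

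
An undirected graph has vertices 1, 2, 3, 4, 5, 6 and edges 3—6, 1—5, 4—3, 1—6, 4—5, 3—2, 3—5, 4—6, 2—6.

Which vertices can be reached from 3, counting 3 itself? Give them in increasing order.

Start at 3.
Its neighbours: 2, 4, 5, 6.
Then their neighbours: 1.
Every vertex is now reached.

1, 2, 3, 4, 5, 6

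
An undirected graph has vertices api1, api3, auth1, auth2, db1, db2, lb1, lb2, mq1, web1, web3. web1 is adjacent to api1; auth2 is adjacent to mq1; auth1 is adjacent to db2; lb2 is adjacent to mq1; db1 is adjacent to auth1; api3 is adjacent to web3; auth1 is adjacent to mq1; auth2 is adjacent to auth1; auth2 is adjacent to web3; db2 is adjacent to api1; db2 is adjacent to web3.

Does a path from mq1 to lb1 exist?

Explore from mq1.
Distance 1: reach auth1, auth2, lb2.
Distance 2: reach db1, db2, web3.
Distance 3: reach api1, api3.
Distance 4: reach web1.
The search is exhausted without reaching lb1; it lies in a different component.

No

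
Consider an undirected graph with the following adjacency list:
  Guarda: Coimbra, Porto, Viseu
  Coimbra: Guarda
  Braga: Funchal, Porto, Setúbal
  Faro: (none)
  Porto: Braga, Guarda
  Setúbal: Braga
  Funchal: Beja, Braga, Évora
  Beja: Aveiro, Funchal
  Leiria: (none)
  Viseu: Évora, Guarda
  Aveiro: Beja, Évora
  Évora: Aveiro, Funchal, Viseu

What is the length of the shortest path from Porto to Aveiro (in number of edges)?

4

Distance 0: Porto.
Distance 1: Braga, Guarda.
Distance 2: Coimbra, Funchal, Setúbal, Viseu.
Distance 3: Beja, Évora.
Distance 4: Aveiro — contains Aveiro.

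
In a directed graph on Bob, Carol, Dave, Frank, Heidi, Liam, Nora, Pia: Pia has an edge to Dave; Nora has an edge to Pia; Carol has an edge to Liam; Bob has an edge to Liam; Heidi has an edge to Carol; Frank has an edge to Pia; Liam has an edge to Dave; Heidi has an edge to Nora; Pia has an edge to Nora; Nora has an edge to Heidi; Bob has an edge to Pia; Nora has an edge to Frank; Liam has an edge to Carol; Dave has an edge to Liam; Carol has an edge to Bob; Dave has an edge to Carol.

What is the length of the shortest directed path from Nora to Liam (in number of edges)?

3

Distance 0: Nora.
Distance 1: Frank, Heidi, Pia.
Distance 2: Carol, Dave.
Distance 3: Bob, Liam — contains Liam.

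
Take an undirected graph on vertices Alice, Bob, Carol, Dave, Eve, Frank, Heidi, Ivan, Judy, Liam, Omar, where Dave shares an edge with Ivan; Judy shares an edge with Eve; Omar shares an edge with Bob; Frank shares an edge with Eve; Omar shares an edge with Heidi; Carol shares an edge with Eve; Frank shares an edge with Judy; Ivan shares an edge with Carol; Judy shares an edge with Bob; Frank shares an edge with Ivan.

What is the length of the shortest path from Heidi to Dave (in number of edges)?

6

Distance 0: Heidi.
Distance 1: Omar.
Distance 2: Bob.
Distance 3: Judy.
Distance 4: Eve, Frank.
Distance 5: Carol, Ivan.
Distance 6: Dave — contains Dave.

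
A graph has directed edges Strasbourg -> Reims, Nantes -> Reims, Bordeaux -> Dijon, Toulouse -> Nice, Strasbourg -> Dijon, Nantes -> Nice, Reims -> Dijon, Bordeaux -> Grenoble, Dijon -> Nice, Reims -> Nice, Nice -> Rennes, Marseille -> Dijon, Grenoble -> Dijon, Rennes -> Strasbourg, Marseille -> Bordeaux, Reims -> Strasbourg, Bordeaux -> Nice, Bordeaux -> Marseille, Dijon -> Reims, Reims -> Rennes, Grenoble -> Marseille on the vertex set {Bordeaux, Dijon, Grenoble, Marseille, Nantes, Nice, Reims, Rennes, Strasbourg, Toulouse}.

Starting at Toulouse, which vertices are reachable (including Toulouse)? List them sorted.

Start at Toulouse.
Its neighbours: Nice.
Then their neighbours: Rennes.
Then next layer: Strasbourg.
Then next layer: Dijon, Reims.
Nothing further is reachable.

Dijon, Nice, Reims, Rennes, Strasbourg, Toulouse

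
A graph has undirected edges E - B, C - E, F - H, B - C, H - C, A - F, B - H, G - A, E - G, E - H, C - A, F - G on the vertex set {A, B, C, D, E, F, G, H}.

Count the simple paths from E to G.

21

E–B–C–A–F–G
E–B–C–A–G
E–B–C–H–F–A–G
E–B–C–H–F–G
E–B–H–C–A–F–G
E–B–H–C–A–G
E–B–H–F–A–G
E–B–H–F–G
... and 13 more.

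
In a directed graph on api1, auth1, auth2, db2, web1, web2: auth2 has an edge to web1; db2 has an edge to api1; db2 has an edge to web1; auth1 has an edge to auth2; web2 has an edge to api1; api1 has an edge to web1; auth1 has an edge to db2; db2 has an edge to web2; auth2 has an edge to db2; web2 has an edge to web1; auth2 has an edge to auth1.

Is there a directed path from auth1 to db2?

Yes

Explore from auth1.
Distance 1: reach auth2, db2.
Found db2.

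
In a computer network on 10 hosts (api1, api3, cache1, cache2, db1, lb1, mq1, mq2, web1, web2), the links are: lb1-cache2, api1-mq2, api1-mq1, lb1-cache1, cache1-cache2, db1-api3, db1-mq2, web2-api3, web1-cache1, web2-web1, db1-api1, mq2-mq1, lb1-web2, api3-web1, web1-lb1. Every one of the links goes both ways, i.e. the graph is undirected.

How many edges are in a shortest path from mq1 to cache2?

Distance 0: mq1.
Distance 1: api1, mq2.
Distance 2: db1.
Distance 3: api3.
Distance 4: web1, web2.
Distance 5: cache1, lb1.
Distance 6: cache2 — contains cache2.

6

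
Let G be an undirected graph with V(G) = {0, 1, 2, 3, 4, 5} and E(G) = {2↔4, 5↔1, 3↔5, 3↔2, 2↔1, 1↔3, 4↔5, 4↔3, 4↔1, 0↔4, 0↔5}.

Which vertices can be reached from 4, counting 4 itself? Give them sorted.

0, 1, 2, 3, 4, 5

Start at 4.
Its neighbours: 0, 1, 2, 3, 5.
Every vertex is now reached.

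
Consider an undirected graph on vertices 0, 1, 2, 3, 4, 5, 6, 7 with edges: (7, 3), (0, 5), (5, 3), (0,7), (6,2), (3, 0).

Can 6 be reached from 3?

Explore from 3.
Distance 1: reach 0, 5, 7.
The search is exhausted without reaching 6; it lies in a different component.

No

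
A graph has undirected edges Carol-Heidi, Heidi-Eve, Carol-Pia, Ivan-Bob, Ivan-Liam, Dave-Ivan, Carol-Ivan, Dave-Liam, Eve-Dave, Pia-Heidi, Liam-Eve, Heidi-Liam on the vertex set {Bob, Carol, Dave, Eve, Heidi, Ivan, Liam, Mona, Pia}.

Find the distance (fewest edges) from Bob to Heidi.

3

Distance 0: Bob.
Distance 1: Ivan.
Distance 2: Carol, Dave, Liam.
Distance 3: Eve, Heidi, Pia — contains Heidi.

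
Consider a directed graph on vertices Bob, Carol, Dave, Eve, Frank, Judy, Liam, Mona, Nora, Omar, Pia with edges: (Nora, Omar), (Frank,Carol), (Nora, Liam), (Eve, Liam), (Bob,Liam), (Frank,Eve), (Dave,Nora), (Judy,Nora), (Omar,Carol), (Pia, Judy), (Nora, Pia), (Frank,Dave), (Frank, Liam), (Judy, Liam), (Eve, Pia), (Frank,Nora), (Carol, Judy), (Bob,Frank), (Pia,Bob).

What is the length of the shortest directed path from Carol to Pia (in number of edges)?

3

Distance 0: Carol.
Distance 1: Judy.
Distance 2: Liam, Nora.
Distance 3: Omar, Pia — contains Pia.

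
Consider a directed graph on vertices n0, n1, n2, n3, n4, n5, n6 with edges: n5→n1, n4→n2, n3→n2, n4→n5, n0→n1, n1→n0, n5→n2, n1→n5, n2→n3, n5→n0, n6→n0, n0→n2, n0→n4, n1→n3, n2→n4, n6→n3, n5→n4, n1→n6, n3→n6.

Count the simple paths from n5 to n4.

n5→n0→n1→n3→n2→n4
n5→n0→n1→n6→n3→n2→n4
n5→n0→n2→n4
n5→n0→n4
n5→n1→n0→n2→n4
n5→n1→n0→n4
n5→n1→n3→n2→n4
n5→n1→n3→n6→n0→n2→n4
n5→n1→n3→n6→n0→n4
n5→n1→n6→n0→n2→n4
n5→n1→n6→n0→n4
n5→n1→n6→n3→n2→n4
n5→n2→n3→n6→n0→n4
n5→n2→n4
n5→n4

15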